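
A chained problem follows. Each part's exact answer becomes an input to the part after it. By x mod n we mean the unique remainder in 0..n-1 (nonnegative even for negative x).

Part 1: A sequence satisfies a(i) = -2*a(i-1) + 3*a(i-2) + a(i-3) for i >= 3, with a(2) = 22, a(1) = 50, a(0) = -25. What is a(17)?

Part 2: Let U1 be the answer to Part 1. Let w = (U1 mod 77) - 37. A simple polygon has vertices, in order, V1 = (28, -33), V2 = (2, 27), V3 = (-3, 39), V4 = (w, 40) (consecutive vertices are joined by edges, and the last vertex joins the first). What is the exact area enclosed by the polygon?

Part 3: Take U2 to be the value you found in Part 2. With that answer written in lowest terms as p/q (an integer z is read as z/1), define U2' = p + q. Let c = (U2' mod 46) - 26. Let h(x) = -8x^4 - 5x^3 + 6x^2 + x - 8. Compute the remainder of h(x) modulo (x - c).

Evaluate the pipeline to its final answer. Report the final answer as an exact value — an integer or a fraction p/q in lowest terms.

Part 1: a(3) = -2*(22) + 3*(50) + 1*(-25) = 81; iterating: a(3)=81, a(4)=-46, a(5)=357, a(6)=-771, a(7)=2567, a(8)=-7090, a(9)=21110, a(10)=-60923, a(11)=178086, a(12)=-517831, a(13)=1508997, a(14)=-4393401, a(15)=12795962, a(16)=-37263130, a(17)=108520745; answer 108520745
Part 2: U1 = 108520745; w = -12; cross terms: (28*27 - 2*-33)=822, (2*39 - -3*27)=159, (-3*40 - -12*39)=348, (-12*-33 - 28*40)=-724; twice the area = |605| = 605; area = 605/2; answer 605/2
Part 3: U2 = 605/2; threaded value p + q = 607; c = -17; remainder = value at the root: -8*(-17)^4 - 5*(-17)^3 + 6*(-17)^2 + 1*(-17)^1 - 8 = (-668168) + (24565) + (1734) + (-17) + (-8) = -641894; answer -641894

-641894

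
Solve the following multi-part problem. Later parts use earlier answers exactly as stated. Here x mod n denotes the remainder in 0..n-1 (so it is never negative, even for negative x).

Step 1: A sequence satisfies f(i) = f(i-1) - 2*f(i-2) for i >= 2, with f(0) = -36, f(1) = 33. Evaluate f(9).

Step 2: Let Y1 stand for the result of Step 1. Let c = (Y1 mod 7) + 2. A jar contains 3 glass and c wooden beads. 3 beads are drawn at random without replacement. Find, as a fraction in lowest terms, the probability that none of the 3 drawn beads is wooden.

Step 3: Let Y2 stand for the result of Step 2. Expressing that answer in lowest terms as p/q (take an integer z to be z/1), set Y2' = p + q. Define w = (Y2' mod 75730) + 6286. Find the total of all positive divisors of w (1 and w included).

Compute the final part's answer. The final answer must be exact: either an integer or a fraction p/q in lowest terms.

8400

Step 1: f(2) = 1*(33) - 2*(-36) = 105; iterating: f(2)=105, f(3)=39, f(4)=-171, f(5)=-249, f(6)=93, f(7)=591, f(8)=405, f(9)=-777; answer -777
Step 2: Y1 = -777; c = 2; total draws C(5,3) = 10; favorable C(3,3) = 1; P = 1/10; answer 1/10
Step 3: Y2 = 1/10; threaded value p + q = 11; w = 6297; 6297 = 3 * 2099; sigma = (1 + 3) * (1 + 2099) = 4 * 2100 = 8400; answer 8400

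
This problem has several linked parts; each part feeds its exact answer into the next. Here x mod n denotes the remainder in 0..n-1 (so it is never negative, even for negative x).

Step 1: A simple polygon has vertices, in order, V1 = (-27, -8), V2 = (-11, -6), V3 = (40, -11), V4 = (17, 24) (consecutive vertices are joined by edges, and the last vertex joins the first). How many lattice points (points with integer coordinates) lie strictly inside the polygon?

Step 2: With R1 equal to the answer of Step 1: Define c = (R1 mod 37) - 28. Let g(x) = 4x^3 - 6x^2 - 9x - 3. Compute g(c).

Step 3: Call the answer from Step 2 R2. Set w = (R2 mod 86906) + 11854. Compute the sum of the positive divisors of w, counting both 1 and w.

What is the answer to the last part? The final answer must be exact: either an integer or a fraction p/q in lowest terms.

Step 1: cross terms: (-27*-6 - -11*-8)=74, (-11*-11 - 40*-6)=361, (40*24 - 17*-11)=1147, (17*-8 - -27*24)=512; twice the area = |2094| = 2094; area = 1047; boundary points = 2 + 1 + 1 + 4 = 8; strictly interior points = area - boundary/2 + 1 = 1044; answer 1044
Step 2: R1 = 1044; c = -20; 4*(-20)^3 - 6*(-20)^2 - 9*(-20)^1 - 3 = (-32000) + (-2400) + (180) + (-3) = -34223; answer -34223
Step 3: R2 = -34223; w = 64537; 64537 = 11 * 5867; sigma = (1 + 11) * (1 + 5867) = 12 * 5868 = 70416; answer 70416

70416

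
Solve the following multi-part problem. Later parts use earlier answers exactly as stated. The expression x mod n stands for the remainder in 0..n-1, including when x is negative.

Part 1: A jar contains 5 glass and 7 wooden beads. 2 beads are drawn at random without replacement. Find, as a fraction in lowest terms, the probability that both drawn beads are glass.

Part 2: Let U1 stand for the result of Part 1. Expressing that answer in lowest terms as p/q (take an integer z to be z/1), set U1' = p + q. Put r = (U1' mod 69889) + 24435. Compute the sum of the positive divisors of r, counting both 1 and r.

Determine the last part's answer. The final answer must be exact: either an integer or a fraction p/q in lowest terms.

24474

Part 1: total draws C(12,2) = 66; favorable C(5,2) = 10; P = 5/33; answer 5/33
Part 2: U1 = 5/33; threaded value p + q = 38; r = 24473; 24473 is prime, so its only divisors are 1 and 24473; sigma = 1 + 24473 = 24474; answer 24474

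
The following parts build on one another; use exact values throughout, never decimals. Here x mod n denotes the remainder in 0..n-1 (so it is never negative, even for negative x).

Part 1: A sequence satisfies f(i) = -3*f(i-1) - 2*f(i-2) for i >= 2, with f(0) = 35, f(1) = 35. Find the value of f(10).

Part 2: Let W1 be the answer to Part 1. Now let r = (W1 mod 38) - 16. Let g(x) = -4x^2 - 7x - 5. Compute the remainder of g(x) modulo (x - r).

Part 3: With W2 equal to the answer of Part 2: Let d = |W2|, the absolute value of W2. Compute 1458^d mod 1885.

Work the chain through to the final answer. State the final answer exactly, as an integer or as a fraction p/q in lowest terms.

Part 1: f(2) = -3*(35) - 2*(35) = -175; iterating: f(2)=-175, f(3)=455, f(4)=-1015, f(5)=2135, f(6)=-4375, f(7)=8855, f(8)=-17815, f(9)=35735, f(10)=-71575; answer -71575
Part 2: W1 = -71575; r = 1; remainder = value at the root: -4*(1)^2 - 7*(1)^1 - 5 = (-4) + (-7) + (-5) = -16; answer -16
Part 3: W2 = -16; d = 16; squarings mod 1885: 1458^1=1458, 1458^2=1369, 1458^4=471, 1458^8=1296, 1458^16=81; 1458^16 = 1458^16 = 81 (mod 1885); answer 81

81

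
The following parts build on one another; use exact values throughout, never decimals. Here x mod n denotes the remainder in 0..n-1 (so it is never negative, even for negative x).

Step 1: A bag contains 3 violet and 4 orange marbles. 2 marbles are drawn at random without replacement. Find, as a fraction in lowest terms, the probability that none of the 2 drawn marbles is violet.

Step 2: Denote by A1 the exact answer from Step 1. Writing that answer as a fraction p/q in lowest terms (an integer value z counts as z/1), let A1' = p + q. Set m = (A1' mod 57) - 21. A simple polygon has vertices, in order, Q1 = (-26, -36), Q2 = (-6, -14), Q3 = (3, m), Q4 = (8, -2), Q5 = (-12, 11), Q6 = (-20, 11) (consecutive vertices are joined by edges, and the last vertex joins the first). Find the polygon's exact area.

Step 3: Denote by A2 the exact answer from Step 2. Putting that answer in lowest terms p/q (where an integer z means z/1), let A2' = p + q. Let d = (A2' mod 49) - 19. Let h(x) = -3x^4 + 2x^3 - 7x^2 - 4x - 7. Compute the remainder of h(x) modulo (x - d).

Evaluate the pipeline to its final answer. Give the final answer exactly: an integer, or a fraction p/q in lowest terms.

-75

Step 1: total draws C(7,2) = 21; favorable C(4,2) = 6; P = 2/7; answer 2/7
Step 2: A1 = 2/7; threaded value p + q = 9; m = -12; cross terms: (-26*-14 - -6*-36)=148, (-6*-12 - 3*-14)=114, (3*-2 - 8*-12)=90, (8*11 - -12*-2)=64, (-12*11 - -20*11)=88, (-20*-36 - -26*11)=1006; twice the area = |1510| = 1510; area = 755; answer 755
Step 3: A2 = 755; threaded value p + q = 756; d = 2; remainder = value at the root: -3*(2)^4 + 2*(2)^3 - 7*(2)^2 - 4*(2)^1 - 7 = (-48) + (16) + (-28) + (-8) + (-7) = -75; answer -75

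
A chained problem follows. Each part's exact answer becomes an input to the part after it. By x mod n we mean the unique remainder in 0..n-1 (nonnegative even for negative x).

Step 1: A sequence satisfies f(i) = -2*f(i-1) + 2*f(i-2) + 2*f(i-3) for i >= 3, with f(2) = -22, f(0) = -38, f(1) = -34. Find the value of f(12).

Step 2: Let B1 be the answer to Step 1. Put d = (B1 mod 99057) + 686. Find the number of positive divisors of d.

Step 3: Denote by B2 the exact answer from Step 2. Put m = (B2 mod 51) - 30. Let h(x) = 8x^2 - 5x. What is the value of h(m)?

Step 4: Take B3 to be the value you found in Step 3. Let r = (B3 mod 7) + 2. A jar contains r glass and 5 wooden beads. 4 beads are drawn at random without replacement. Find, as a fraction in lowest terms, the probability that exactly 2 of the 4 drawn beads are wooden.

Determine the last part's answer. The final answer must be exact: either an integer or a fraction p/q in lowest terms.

Step 1: f(3) = -2*(-22) + 2*(-34) + 2*(-38) = -100; iterating: f(3)=-100, f(4)=88, f(5)=-420, f(6)=816, f(7)=-2296, f(8)=5384, f(9)=-13728, f(10)=33632, f(11)=-83952, f(12)=207712; answer 207712
Step 2: B1 = 207712; d = 10284; 10284 = 2^2 * 3 * 857; number of divisors = (2+1) * (1+1) * (1+1) = 12; answer 12
Step 3: B2 = 12; m = -18; 8*(-18)^2 - 5*(-18)^1 = (2592) + (90) = 2682; answer 2682
Step 4: B3 = 2682; r = 3; total draws C(8,4) = 70; favorable C(5,2)*C(3,2) = 30; P = 3/7; answer 3/7

3/7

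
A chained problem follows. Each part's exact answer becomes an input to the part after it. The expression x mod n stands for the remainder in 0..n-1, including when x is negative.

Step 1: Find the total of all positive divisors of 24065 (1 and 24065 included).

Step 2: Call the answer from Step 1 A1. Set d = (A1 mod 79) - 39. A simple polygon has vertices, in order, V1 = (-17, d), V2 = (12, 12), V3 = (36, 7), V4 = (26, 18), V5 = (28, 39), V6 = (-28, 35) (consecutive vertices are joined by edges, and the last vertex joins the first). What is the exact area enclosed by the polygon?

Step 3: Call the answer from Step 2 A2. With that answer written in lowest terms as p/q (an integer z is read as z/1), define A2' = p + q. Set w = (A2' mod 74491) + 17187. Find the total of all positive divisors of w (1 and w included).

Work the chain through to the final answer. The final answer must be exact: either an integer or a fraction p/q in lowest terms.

51840

Step 1: 24065 = 5 * 4813; sigma = (1 + 5) * (1 + 4813) = 6 * 4814 = 28884; answer 28884
Step 2: A1 = 28884; d = 10; cross terms: (-17*12 - 12*10)=-324, (12*7 - 36*12)=-348, (36*18 - 26*7)=466, (26*39 - 28*18)=510, (28*35 - -28*39)=2072, (-28*10 - -17*35)=315; twice the area = |2691| = 2691; area = 2691/2; answer 2691/2
Step 3: A2 = 2691/2; threaded value p + q = 2693; w = 19880; 19880 = 2^3 * 5 * 7 * 71; sigma = (1 + 2 + 4 + 8) * (1 + 5) * (1 + 7) * (1 + 71) = 15 * 6 * 8 * 72 = 51840; answer 51840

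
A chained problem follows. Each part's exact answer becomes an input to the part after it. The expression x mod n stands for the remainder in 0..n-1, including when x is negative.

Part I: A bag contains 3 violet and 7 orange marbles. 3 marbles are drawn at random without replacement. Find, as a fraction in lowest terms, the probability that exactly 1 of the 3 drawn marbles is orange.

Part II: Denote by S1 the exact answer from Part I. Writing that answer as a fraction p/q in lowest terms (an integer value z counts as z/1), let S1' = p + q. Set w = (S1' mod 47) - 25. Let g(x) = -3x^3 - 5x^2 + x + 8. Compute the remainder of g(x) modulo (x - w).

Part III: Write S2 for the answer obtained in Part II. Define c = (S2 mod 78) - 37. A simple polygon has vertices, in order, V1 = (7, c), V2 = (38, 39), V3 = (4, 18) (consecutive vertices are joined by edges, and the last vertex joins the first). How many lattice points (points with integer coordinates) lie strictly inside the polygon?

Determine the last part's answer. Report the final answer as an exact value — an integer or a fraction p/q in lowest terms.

Part I: total draws C(10,3) = 120; favorable C(7,1)*C(3,2) = 21; P = 7/40; answer 7/40
Part II: S1 = 7/40; threaded value p + q = 47; w = -25; remainder = value at the root: -3*(-25)^3 - 5*(-25)^2 + 1*(-25)^1 + 8 = (46875) + (-3125) + (-25) + (8) = 43733; answer 43733
Part III: S2 = 43733; c = 16; cross terms: (7*39 - 38*16)=-335, (38*18 - 4*39)=528, (4*16 - 7*18)=-62; twice the area = |131| = 131; area = 131/2; boundary points = 1 + 1 + 1 = 3; strictly interior points = area - boundary/2 + 1 = 65; answer 65

65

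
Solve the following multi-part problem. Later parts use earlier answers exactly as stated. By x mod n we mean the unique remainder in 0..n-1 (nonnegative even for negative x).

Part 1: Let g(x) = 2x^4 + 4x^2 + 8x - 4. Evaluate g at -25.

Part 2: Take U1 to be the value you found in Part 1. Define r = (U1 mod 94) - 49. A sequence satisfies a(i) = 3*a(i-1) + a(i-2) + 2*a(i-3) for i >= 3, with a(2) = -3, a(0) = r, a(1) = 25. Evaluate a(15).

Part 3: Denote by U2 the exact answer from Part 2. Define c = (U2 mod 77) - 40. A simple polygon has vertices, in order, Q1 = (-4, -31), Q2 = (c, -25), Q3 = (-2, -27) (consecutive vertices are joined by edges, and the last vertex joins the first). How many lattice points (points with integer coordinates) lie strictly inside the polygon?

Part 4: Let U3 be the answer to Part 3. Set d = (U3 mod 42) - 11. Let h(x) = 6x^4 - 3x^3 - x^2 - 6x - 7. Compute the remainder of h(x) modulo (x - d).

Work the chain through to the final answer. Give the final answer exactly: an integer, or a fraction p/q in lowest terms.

Part 1: 2*(-25)^4 + 4*(-25)^2 + 8*(-25)^1 - 4 = (781250) + (2500) + (-200) + (-4) = 783546; answer 783546
Part 2: U1 = 783546; r = 7; a(3) = 3*(-3) + 1*(25) + 2*(7) = 30; iterating: a(3)=30, a(4)=137, a(5)=435, a(6)=1502, a(7)=5215, a(8)=18017, a(9)=62270, a(10)=215257, a(11)=744075, a(12)=2572022, a(13)=8890655, a(14)=30732137, a(15)=106231110; answer 106231110
Part 3: U2 = 106231110; c = 22; cross terms: (-4*-25 - 22*-31)=782, (22*-27 - -2*-25)=-644, (-2*-31 - -4*-27)=-46; twice the area = |92| = 92; area = 46; boundary points = 2 + 2 + 2 = 6; strictly interior points = area - boundary/2 + 1 = 44; answer 44
Part 4: U3 = 44; d = -9; remainder = value at the root: 6*(-9)^4 - 3*(-9)^3 - 1*(-9)^2 - 6*(-9)^1 - 7 = (39366) + (2187) + (-81) + (54) + (-7) = 41519; answer 41519

41519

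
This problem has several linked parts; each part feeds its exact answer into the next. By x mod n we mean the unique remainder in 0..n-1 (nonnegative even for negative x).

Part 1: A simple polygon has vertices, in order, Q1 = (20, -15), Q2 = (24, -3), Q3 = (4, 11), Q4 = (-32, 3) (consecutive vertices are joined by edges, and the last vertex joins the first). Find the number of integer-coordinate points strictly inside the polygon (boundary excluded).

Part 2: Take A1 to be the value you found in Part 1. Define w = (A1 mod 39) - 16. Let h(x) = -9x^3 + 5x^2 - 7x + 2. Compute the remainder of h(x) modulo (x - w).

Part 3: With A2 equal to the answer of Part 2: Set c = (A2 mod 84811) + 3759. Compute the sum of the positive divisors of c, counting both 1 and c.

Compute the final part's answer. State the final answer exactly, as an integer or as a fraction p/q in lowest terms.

6144

Part 1: cross terms: (20*-3 - 24*-15)=300, (24*11 - 4*-3)=276, (4*3 - -32*11)=364, (-32*-15 - 20*3)=420; twice the area = |1360| = 1360; area = 680; boundary points = 4 + 2 + 4 + 2 = 12; strictly interior points = area - boundary/2 + 1 = 675; answer 675
Part 2: A1 = 675; w = -4; remainder = value at the root: -9*(-4)^3 + 5*(-4)^2 - 7*(-4)^1 + 2 = (576) + (80) + (28) + (2) = 686; answer 686
Part 3: A2 = 686; c = 4445; 4445 = 5 * 7 * 127; sigma = (1 + 5) * (1 + 7) * (1 + 127) = 6 * 8 * 128 = 6144; answer 6144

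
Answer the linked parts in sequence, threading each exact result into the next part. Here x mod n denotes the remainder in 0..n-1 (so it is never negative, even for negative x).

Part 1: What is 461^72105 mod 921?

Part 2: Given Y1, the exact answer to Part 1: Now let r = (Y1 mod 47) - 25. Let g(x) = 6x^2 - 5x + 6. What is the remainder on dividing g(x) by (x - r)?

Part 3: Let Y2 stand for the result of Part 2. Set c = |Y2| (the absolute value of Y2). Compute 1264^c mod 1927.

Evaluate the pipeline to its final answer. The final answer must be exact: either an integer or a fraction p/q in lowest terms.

1626

Part 1: squarings mod 921: 461^1=461, 461^2=691, 461^4=403, 461^8=313, 461^16=343, 461^32=682, 461^64=19, 461^128=361, 461^256=460, 461^512=691, 461^1024=403, 461^2048=313, 461^4096=343, 461^8192=682, 461^16384=19, 461^32768=361, 461^65536=460; 461^72105 = 461^1 * 461^8 * 461^32 * 461^128 * 461^256 * 461^2048 * 461^4096 * 461^65536 = 512 (mod 921); answer 512
Part 2: Y1 = 512; r = 17; remainder = value at the root: 6*(17)^2 - 5*(17)^1 + 6 = (1734) + (-85) + (6) = 1655; answer 1655
Part 3: Y2 = 1655; c = 1655; squarings mod 1927: 1264^1=1264, 1264^2=213, 1264^4=1048, 1264^8=1841, 1264^16=1615, 1264^32=994, 1264^64=1412, 1264^128=1226, 1264^256=16, 1264^512=256, 1264^1024=18; 1264^1655 = 1264^1 * 1264^2 * 1264^4 * 1264^16 * 1264^32 * 1264^64 * 1264^512 * 1264^1024 = 1626 (mod 1927); answer 1626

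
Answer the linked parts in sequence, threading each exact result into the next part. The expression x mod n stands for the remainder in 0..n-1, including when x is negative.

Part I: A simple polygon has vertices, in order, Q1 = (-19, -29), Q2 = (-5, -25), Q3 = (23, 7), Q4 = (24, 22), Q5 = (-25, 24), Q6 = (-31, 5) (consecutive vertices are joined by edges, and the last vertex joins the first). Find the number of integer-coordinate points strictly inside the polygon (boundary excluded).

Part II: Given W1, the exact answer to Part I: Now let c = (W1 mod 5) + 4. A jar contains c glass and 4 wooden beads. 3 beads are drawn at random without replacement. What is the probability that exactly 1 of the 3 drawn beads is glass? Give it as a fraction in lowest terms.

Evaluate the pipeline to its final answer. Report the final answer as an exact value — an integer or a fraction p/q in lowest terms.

12/55

Part I: cross terms: (-19*-25 - -5*-29)=330, (-5*7 - 23*-25)=540, (23*22 - 24*7)=338, (24*24 - -25*22)=1126, (-25*5 - -31*24)=619, (-31*-29 - -19*5)=994; twice the area = |3947| = 3947; area = 3947/2; boundary points = 2 + 4 + 1 + 1 + 1 + 2 = 11; strictly interior points = area - boundary/2 + 1 = 1969; answer 1969
Part II: W1 = 1969; c = 8; total draws C(12,3) = 220; favorable C(8,1)*C(4,2) = 48; P = 12/55; answer 12/55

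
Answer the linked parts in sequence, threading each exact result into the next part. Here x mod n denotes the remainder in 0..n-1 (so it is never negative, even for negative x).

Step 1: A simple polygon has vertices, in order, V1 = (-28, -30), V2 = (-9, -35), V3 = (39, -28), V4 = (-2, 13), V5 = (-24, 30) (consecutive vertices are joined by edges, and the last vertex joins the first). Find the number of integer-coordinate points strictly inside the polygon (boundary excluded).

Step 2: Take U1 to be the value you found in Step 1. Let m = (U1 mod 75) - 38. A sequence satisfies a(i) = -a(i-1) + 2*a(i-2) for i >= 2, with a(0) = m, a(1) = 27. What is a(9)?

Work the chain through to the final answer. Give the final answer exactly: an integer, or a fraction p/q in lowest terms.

7337

Step 1: cross terms: (-28*-35 - -9*-30)=710, (-9*-28 - 39*-35)=1617, (39*13 - -2*-28)=451, (-2*30 - -24*13)=252, (-24*-30 - -28*30)=1560; twice the area = |4590| = 4590; area = 2295; boundary points = 1 + 1 + 41 + 1 + 4 = 48; strictly interior points = area - boundary/2 + 1 = 2272; answer 2272
Step 2: U1 = 2272; m = -16; a(2) = -1*(27) + 2*(-16) = -59; iterating: a(2)=-59, a(3)=113, a(4)=-231, a(5)=457, a(6)=-919, a(7)=1833, a(8)=-3671, a(9)=7337; answer 7337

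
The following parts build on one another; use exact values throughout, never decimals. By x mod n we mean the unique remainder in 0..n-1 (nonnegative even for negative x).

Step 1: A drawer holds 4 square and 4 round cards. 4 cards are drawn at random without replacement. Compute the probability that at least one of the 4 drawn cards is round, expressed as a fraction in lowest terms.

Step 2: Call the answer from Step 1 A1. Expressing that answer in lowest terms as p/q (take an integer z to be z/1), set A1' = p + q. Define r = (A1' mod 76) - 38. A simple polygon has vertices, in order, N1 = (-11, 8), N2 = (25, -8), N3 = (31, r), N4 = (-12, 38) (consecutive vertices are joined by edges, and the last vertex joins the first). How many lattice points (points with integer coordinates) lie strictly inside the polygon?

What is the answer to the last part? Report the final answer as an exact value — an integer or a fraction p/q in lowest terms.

Step 1: total draws C(8,4) = 70; complement C(4,4) = 1; favorable 70 - 1 = 69; P = 69/70; answer 69/70
Step 2: A1 = 69/70; threaded value p + q = 139; r = 25; cross terms: (-11*-8 - 25*8)=-112, (25*25 - 31*-8)=873, (31*38 - -12*25)=1478, (-12*8 - -11*38)=322; twice the area = |2561| = 2561; area = 2561/2; boundary points = 4 + 3 + 1 + 1 = 9; strictly interior points = area - boundary/2 + 1 = 1277; answer 1277

1277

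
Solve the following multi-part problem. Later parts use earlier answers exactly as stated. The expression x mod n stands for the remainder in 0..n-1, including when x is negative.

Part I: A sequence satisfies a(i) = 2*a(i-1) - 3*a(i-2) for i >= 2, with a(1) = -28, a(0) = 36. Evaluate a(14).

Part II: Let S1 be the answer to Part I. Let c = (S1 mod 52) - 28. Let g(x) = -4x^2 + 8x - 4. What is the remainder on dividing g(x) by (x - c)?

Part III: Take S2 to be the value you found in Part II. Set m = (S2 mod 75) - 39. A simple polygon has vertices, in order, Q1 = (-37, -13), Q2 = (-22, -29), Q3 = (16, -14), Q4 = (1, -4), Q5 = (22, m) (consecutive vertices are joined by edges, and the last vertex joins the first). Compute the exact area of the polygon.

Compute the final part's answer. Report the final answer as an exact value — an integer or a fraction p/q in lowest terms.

1729/2

Part I: a(2) = 2*(-28) - 3*(36) = -164; iterating: a(2)=-164, a(3)=-244, a(4)=4, a(5)=740, a(6)=1468, a(7)=716, a(8)=-2972, a(9)=-8092, a(10)=-7268, a(11)=9740, a(12)=41284, a(13)=53348, a(14)=-17156; answer -17156
Part II: S1 = -17156; c = -24; remainder = value at the root: -4*(-24)^2 + 8*(-24)^1 - 4 = (-2304) + (-192) + (-4) = -2500; answer -2500
Part III: S2 = -2500; m = 11; cross terms: (-37*-29 - -22*-13)=787, (-22*-14 - 16*-29)=772, (16*-4 - 1*-14)=-50, (1*11 - 22*-4)=99, (22*-13 - -37*11)=121; twice the area = |1729| = 1729; area = 1729/2; answer 1729/2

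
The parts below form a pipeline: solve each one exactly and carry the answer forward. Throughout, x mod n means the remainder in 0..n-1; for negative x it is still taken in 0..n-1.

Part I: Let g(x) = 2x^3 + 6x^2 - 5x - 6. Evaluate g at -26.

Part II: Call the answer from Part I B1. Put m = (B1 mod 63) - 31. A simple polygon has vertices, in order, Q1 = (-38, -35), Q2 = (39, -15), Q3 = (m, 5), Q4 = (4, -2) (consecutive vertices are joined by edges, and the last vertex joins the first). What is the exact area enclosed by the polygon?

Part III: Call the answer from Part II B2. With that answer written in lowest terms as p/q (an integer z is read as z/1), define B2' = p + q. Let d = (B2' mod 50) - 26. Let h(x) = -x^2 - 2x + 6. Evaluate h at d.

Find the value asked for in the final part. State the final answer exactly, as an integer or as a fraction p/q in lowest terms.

-393

Part I: 2*(-26)^3 + 6*(-26)^2 - 5*(-26)^1 - 6 = (-35152) + (4056) + (130) + (-6) = -30972; answer -30972
Part II: B1 = -30972; m = -7; cross terms: (-38*-15 - 39*-35)=1935, (39*5 - -7*-15)=90, (-7*-2 - 4*5)=-6, (4*-35 - -38*-2)=-216; twice the area = |1803| = 1803; area = 1803/2; answer 1803/2
Part III: B2 = 1803/2; threaded value p + q = 1805; d = -21; -1*(-21)^2 - 2*(-21)^1 + 6 = (-441) + (42) + (6) = -393; answer -393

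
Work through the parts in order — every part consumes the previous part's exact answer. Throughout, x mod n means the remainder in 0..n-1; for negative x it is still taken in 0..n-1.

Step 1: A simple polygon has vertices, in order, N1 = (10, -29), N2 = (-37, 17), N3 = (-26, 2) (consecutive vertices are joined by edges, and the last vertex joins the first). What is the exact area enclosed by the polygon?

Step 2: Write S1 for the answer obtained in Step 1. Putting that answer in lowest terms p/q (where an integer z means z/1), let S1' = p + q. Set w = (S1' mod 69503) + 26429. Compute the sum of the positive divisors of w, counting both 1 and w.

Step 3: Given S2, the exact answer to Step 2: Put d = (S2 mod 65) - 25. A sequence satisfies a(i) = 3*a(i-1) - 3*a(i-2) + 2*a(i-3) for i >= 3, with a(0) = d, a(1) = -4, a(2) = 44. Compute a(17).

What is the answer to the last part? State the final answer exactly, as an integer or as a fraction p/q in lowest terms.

Step 1: cross terms: (10*17 - -37*-29)=-903, (-37*2 - -26*17)=368, (-26*-29 - 10*2)=734; twice the area = |199| = 199; area = 199/2; answer 199/2
Step 2: S1 = 199/2; threaded value p + q = 201; w = 26630; 26630 = 2 * 5 * 2663; sigma = (1 + 2) * (1 + 5) * (1 + 2663) = 3 * 6 * 2664 = 47952; answer 47952
Step 3: S2 = 47952; d = 22; a(3) = 3*(44) - 3*(-4) + 2*(22) = 188; iterating: a(3)=188, a(4)=424, a(5)=796, a(6)=1492, a(7)=2936, a(8)=5924, a(9)=11948, a(10)=23944, a(11)=47836, a(12)=95572, a(13)=191096, a(14)=382244, a(15)=764588, a(16)=1529224, a(17)=3058396; answer 3058396

3058396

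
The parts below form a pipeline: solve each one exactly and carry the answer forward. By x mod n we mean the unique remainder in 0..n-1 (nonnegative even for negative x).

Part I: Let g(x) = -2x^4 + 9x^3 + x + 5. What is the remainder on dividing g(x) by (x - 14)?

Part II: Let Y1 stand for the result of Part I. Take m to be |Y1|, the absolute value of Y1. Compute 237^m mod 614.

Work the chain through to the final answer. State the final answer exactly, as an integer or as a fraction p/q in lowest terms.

301

Part I: remainder = value at the root: -2*(14)^4 + 9*(14)^3 + 1*(14)^1 + 5 = (-76832) + (24696) + (14) + (5) = -52117; answer -52117
Part II: Y1 = -52117; m = 52117; squarings mod 614: 237^1=237, 237^2=295, 237^4=451, 237^8=167, 237^16=259, 237^32=155, 237^64=79, 237^128=101, 237^256=377, 237^512=295, 237^1024=451, 237^2048=167, 237^4096=259, 237^8192=155, 237^16384=79, 237^32768=101; 237^52117 = 237^1 * 237^4 * 237^16 * 237^128 * 237^256 * 237^512 * 237^2048 * 237^16384 * 237^32768 = 301 (mod 614); answer 301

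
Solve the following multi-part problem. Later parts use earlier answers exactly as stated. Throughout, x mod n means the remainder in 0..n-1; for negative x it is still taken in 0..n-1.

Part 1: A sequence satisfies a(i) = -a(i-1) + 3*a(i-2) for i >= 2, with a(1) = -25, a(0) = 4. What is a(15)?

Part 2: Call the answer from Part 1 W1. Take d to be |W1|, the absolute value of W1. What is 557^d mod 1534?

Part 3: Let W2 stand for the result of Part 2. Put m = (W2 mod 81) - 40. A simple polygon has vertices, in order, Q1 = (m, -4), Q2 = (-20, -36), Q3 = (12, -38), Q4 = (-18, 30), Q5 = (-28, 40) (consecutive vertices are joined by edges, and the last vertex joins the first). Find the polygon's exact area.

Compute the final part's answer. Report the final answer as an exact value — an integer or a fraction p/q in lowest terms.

1270

Part 1: a(2) = -1*(-25) + 3*(4) = 37; iterating: a(2)=37, a(3)=-112, a(4)=223, a(5)=-559, a(6)=1228, a(7)=-2905, a(8)=6589, a(9)=-15304, a(10)=35071, a(11)=-80983, a(12)=186196, a(13)=-429145, a(14)=987733, a(15)=-2275168; answer -2275168
Part 2: W1 = -2275168; d = 2275168; squarings mod 1534: 557^1=557, 557^2=381, 557^4=965, 557^8=87, 557^16=1433, 557^32=997, 557^64=1511, 557^128=529, 557^256=653, 557^512=1491, 557^1024=315, 557^2048=1049, 557^4096=523, 557^8192=477, 557^16384=497, 557^32768=35, 557^65536=1225, 557^131072=373, 557^262144=1069, 557^524288=1465, 557^1048576=159, 557^2097152=737; 557^2275168 = 557^32 * 557^64 * 557^256 * 557^512 * 557^1024 * 557^4096 * 557^8192 * 557^32768 * 557^131072 * 557^2097152 = 263 (mod 1534); answer 263
Part 3: W2 = 263; m = -20; cross terms: (-20*-36 - -20*-4)=640, (-20*-38 - 12*-36)=1192, (12*30 - -18*-38)=-324, (-18*40 - -28*30)=120, (-28*-4 - -20*40)=912; twice the area = |2540| = 2540; area = 1270; answer 1270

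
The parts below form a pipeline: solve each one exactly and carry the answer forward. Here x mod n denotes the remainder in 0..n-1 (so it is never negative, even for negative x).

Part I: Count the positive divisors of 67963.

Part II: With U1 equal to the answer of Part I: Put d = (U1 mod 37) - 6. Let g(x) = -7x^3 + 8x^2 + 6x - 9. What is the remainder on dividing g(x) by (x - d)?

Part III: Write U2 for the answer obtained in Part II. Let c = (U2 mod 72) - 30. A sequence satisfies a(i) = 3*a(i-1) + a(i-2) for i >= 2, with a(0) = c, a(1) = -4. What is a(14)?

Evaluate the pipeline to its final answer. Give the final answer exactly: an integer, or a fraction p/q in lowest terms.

Part I: 67963 = 7^2 * 19 * 73; number of divisors = (2+1) * (1+1) * (1+1) = 12; answer 12
Part II: U1 = 12; d = 6; remainder = value at the root: -7*(6)^3 + 8*(6)^2 + 6*(6)^1 - 9 = (-1512) + (288) + (36) + (-9) = -1197; answer -1197
Part III: U2 = -1197; c = -3; a(2) = 3*(-4) + 1*(-3) = -15; iterating: a(2)=-15, a(3)=-49, a(4)=-162, a(5)=-535, a(6)=-1767, a(7)=-5836, a(8)=-19275, a(9)=-63661, a(10)=-210258, a(11)=-694435, a(12)=-2293563, a(13)=-7575124, a(14)=-25018935; answer -25018935

-25018935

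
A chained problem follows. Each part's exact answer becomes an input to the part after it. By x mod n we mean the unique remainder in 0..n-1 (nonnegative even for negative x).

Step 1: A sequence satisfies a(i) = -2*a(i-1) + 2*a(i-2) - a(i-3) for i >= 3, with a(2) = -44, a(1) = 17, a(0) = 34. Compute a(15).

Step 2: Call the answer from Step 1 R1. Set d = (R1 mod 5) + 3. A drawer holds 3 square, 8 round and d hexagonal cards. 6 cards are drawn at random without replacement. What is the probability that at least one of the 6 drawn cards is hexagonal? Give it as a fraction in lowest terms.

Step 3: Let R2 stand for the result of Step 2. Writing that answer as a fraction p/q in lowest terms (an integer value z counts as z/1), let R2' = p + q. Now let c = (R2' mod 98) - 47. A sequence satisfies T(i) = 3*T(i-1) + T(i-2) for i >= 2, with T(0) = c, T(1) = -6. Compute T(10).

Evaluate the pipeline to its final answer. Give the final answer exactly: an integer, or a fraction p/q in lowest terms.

Step 1: a(3) = -2*(-44) + 2*(17) - 1*(34) = 88; iterating: a(3)=88, a(4)=-281, a(5)=782, a(6)=-2214, a(7)=6273, a(8)=-17756, a(9)=50272, a(10)=-142329, a(11)=402958, a(12)=-1140846, a(13)=3229937, a(14)=-9144524, a(15)=25889768; answer 25889768
Step 2: R1 = 25889768; d = 6; total draws C(17,6) = 12376; complement C(11,6) = 462; favorable 12376 - 462 = 11914; P = 851/884; answer 851/884
Step 3: R2 = 851/884; threaded value p + q = 1735; c = 22; T(2) = 3*(-6) + 1*(22) = 4; iterating: T(2)=4, T(3)=6, T(4)=22, T(5)=72, T(6)=238, T(7)=786, T(8)=2596, T(9)=8574, T(10)=28318; answer 28318

28318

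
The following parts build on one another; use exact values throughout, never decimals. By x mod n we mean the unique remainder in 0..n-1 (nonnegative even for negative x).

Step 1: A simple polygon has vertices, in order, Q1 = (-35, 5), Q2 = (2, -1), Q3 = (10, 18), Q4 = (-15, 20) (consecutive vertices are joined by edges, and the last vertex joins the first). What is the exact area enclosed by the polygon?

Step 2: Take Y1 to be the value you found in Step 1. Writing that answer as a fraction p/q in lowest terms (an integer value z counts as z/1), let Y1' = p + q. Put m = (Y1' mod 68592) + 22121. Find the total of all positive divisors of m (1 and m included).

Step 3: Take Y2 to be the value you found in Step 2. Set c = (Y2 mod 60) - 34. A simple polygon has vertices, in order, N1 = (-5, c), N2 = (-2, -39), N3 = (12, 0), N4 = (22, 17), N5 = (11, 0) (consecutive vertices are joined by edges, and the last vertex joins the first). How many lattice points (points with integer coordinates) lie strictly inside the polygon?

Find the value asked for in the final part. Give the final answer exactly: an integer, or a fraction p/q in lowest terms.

Step 1: cross terms: (-35*-1 - 2*5)=25, (2*18 - 10*-1)=46, (10*20 - -15*18)=470, (-15*5 - -35*20)=625; twice the area = |1166| = 1166; area = 583; answer 583
Step 2: Y1 = 583; threaded value p + q = 584; m = 22705; 22705 = 5 * 19 * 239; sigma = (1 + 5) * (1 + 19) * (1 + 239) = 6 * 20 * 240 = 28800; answer 28800
Step 3: Y2 = 28800; c = -34; cross terms: (-5*-39 - -2*-34)=127, (-2*0 - 12*-39)=468, (12*17 - 22*0)=204, (22*0 - 11*17)=-187, (11*-34 - -5*0)=-374; twice the area = |238| = 238; area = 119; boundary points = 1 + 1 + 1 + 1 + 2 = 6; strictly interior points = area - boundary/2 + 1 = 117; answer 117

117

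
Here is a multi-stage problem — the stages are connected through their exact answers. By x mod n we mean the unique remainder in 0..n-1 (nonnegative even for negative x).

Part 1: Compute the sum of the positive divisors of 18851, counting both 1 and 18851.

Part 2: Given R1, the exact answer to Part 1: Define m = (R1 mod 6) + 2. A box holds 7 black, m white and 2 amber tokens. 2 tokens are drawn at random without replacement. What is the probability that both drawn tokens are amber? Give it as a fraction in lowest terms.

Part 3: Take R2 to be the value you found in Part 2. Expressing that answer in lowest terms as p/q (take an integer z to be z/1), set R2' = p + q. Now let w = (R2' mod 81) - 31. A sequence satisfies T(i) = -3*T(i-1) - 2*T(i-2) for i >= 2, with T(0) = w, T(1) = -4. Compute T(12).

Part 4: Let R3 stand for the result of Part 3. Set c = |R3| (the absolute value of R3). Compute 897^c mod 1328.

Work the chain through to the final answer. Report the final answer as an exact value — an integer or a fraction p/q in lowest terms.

Part 1: 18851 = 7 * 2693; sigma = (1 + 7) * (1 + 2693) = 8 * 2694 = 21552; answer 21552
Part 2: R1 = 21552; m = 2; total draws C(11,2) = 55; favorable C(2,2) = 1; P = 1/55; answer 1/55
Part 3: R2 = 1/55; threaded value p + q = 56; w = 25; T(2) = -3*(-4) - 2*(25) = -38; iterating: T(2)=-38, T(3)=122, T(4)=-290, T(5)=626, T(6)=-1298, T(7)=2642, T(8)=-5330, T(9)=10706, T(10)=-21458, T(11)=42962, T(12)=-85970; answer -85970
Part 4: R3 = -85970; c = 85970; squarings mod 1328: 897^1=897, 897^2=1169, 897^4=49, 897^8=1073, 897^16=1281, 897^32=881, 897^64=609, 897^128=369, 897^256=705, 897^512=353, 897^1024=1105, 897^2048=593, 897^4096=1057, 897^8192=401, 897^16384=113, 897^32768=817, 897^65536=833; 897^85970 = 897^2 * 897^16 * 897^64 * 897^128 * 897^256 * 897^512 * 897^1024 * 897^2048 * 897^16384 * 897^65536 = 689 (mod 1328); answer 689

689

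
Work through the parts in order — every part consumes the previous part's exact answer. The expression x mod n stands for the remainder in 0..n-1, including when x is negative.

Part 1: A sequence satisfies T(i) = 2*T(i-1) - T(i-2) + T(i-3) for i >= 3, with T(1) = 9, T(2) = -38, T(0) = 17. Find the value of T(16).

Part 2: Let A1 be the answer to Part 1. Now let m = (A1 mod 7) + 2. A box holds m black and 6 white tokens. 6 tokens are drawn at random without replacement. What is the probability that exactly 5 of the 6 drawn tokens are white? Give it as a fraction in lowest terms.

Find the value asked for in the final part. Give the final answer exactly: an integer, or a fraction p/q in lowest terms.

7/286

Part 1: T(3) = 2*(-38) - 1*(9) + 1*(17) = -68; iterating: T(3)=-68, T(4)=-89, T(5)=-148, T(6)=-275, T(7)=-491, T(8)=-855, T(9)=-1494, T(10)=-2624, T(11)=-4609, T(12)=-8088, T(13)=-14191, T(14)=-24903, T(15)=-43703, T(16)=-76694; answer -76694
Part 2: A1 = -76694; m = 7; total draws C(13,6) = 1716; favorable C(6,5)*C(7,1) = 42; P = 7/286; answer 7/286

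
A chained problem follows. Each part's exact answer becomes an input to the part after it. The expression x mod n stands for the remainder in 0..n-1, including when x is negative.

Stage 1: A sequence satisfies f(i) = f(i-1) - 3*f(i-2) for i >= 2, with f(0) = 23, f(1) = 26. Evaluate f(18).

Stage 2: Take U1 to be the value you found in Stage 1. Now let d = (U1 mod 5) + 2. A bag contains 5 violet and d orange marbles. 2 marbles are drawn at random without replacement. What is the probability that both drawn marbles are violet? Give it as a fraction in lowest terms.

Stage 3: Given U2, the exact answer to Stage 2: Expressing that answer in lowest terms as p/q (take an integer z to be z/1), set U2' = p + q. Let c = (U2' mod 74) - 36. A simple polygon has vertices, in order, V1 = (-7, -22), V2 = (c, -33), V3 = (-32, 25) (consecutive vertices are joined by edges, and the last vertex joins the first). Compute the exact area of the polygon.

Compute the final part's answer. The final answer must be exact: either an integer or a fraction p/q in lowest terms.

557/2

Stage 1: f(2) = 1*(26) - 3*(23) = -43; iterating: f(2)=-43, f(3)=-121, f(4)=8, f(5)=371, f(6)=347, f(7)=-766, f(8)=-1807, f(9)=491, f(10)=5912, f(11)=4439, f(12)=-13297, f(13)=-26614, f(14)=13277, f(15)=93119, f(16)=53288, f(17)=-226069, f(18)=-385933; answer -385933
Stage 2: U1 = -385933; d = 4; total draws C(9,2) = 36; favorable C(5,2) = 10; P = 5/18; answer 5/18
Stage 3: U2 = 5/18; threaded value p + q = 23; c = -13; cross terms: (-7*-33 - -13*-22)=-55, (-13*25 - -32*-33)=-1381, (-32*-22 - -7*25)=879; twice the area = |-557| = 557; area = 557/2; answer 557/2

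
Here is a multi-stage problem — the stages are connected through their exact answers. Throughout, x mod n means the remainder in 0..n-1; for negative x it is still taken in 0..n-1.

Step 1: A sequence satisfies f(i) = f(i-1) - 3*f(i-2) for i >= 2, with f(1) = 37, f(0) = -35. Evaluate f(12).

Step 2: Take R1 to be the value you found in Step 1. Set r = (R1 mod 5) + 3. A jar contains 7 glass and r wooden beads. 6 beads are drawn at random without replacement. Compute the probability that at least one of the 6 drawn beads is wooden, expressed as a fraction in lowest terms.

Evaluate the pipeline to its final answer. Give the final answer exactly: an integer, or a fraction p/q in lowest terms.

29/30

Step 1: f(2) = 1*(37) - 3*(-35) = 142; iterating: f(2)=142, f(3)=31, f(4)=-395, f(5)=-488, f(6)=697, f(7)=2161, f(8)=70, f(9)=-6413, f(10)=-6623, f(11)=12616, f(12)=32485; answer 32485
Step 2: R1 = 32485; r = 3; total draws C(10,6) = 210; complement C(7,6) = 7; favorable 210 - 7 = 203; P = 29/30; answer 29/30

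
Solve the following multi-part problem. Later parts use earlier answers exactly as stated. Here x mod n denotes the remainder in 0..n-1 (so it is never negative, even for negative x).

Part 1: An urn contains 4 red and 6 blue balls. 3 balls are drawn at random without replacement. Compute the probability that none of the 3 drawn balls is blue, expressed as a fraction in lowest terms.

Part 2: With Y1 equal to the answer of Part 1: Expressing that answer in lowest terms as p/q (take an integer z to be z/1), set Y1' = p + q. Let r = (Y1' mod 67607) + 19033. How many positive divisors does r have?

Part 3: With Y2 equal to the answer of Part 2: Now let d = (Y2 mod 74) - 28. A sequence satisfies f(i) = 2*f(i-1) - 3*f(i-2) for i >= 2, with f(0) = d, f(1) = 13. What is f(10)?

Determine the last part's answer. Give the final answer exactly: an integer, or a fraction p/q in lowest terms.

Part 1: total draws C(10,3) = 120; favorable C(4,3) = 4; P = 1/30; answer 1/30
Part 2: Y1 = 1/30; threaded value p + q = 31; r = 19064; 19064 = 2^3 * 2383; number of divisors = (3+1) * (1+1) = 8; answer 8
Part 3: Y2 = 8; d = -20; f(2) = 2*(13) - 3*(-20) = 86; iterating: f(2)=86, f(3)=133, f(4)=8, f(5)=-383, f(6)=-790, f(7)=-431, f(8)=1508, f(9)=4309, f(10)=4094; answer 4094

4094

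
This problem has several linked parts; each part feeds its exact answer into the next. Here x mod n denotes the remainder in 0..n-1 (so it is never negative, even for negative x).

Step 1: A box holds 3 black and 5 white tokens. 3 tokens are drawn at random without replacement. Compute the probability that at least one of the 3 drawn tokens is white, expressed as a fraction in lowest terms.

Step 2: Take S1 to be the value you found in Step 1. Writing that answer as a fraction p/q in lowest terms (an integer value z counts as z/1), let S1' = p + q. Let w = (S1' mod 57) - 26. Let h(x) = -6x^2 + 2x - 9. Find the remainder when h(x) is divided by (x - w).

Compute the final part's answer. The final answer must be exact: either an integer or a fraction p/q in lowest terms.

Step 1: total draws C(8,3) = 56; complement C(3,3) = 1; favorable 56 - 1 = 55; P = 55/56; answer 55/56
Step 2: S1 = 55/56; threaded value p + q = 111; w = 28; remainder = value at the root: -6*(28)^2 + 2*(28)^1 - 9 = (-4704) + (56) + (-9) = -4657; answer -4657

-4657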